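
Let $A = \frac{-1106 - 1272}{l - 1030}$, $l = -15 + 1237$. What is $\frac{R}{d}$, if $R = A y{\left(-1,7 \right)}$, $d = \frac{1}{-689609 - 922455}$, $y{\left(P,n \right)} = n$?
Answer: $\frac{419287771}{3} \approx 1.3976 \cdot 10^{8}$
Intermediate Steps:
$l = 1222$
$A = - \frac{1189}{96}$ ($A = \frac{-1106 - 1272}{1222 - 1030} = - \frac{2378}{192} = \left(-2378\right) \frac{1}{192} = - \frac{1189}{96} \approx -12.385$)
$d = - \frac{1}{1612064}$ ($d = \frac{1}{-1612064} = - \frac{1}{1612064} \approx -6.2032 \cdot 10^{-7}$)
$R = - \frac{8323}{96}$ ($R = \left(- \frac{1189}{96}\right) 7 = - \frac{8323}{96} \approx -86.698$)
$\frac{R}{d} = - \frac{8323}{96 \left(- \frac{1}{1612064}\right)} = \left(- \frac{8323}{96}\right) \left(-1612064\right) = \frac{419287771}{3}$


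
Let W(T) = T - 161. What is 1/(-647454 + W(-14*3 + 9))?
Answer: -1/647648 ≈ -1.5440e-6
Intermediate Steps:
W(T) = -161 + T
1/(-647454 + W(-14*3 + 9)) = 1/(-647454 + (-161 + (-14*3 + 9))) = 1/(-647454 + (-161 + (-42 + 9))) = 1/(-647454 + (-161 - 33)) = 1/(-647454 - 194) = 1/(-647648) = -1/647648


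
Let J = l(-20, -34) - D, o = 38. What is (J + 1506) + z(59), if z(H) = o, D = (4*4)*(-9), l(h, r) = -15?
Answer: 1673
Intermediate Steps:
D = -144 (D = 16*(-9) = -144)
z(H) = 38
J = 129 (J = -15 - 1*(-144) = -15 + 144 = 129)
(J + 1506) + z(59) = (129 + 1506) + 38 = 1635 + 38 = 1673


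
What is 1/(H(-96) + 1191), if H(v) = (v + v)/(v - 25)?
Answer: 121/144303 ≈ 0.00083851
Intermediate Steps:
H(v) = 2*v/(-25 + v) (H(v) = (2*v)/(-25 + v) = 2*v/(-25 + v))
1/(H(-96) + 1191) = 1/(2*(-96)/(-25 - 96) + 1191) = 1/(2*(-96)/(-121) + 1191) = 1/(2*(-96)*(-1/121) + 1191) = 1/(192/121 + 1191) = 1/(144303/121) = 121/144303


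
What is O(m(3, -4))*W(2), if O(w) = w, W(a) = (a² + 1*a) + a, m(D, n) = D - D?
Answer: 0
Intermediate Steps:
m(D, n) = 0
W(a) = a² + 2*a (W(a) = (a² + a) + a = (a + a²) + a = a² + 2*a)
O(m(3, -4))*W(2) = 0*(2*(2 + 2)) = 0*(2*4) = 0*8 = 0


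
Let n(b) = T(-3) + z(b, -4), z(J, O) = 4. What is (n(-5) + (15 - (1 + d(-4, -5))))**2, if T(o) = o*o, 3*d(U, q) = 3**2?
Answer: 576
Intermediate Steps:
d(U, q) = 3 (d(U, q) = (1/3)*3**2 = (1/3)*9 = 3)
T(o) = o**2
n(b) = 13 (n(b) = (-3)**2 + 4 = 9 + 4 = 13)
(n(-5) + (15 - (1 + d(-4, -5))))**2 = (13 + (15 - (1 + 3)))**2 = (13 + (15 - 1*4))**2 = (13 + (15 - 4))**2 = (13 + 11)**2 = 24**2 = 576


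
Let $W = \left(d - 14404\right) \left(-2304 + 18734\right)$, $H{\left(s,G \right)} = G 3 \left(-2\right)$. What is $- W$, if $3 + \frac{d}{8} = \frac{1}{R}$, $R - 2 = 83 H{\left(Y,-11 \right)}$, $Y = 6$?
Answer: $\frac{32476126194}{137} \approx 2.3705 \cdot 10^{8}$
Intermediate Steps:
$H{\left(s,G \right)} = - 6 G$ ($H{\left(s,G \right)} = 3 G \left(-2\right) = - 6 G$)
$R = 5480$ ($R = 2 + 83 \left(\left(-6\right) \left(-11\right)\right) = 2 + 83 \cdot 66 = 2 + 5478 = 5480$)
$d = - \frac{16439}{685}$ ($d = -24 + \frac{8}{5480} = -24 + 8 \cdot \frac{1}{5480} = -24 + \frac{1}{685} = - \frac{16439}{685} \approx -23.999$)
$W = - \frac{32476126194}{137}$ ($W = \left(- \frac{16439}{685} - 14404\right) \left(-2304 + 18734\right) = \left(- \frac{9883179}{685}\right) 16430 = - \frac{32476126194}{137} \approx -2.3705 \cdot 10^{8}$)
$- W = \left(-1\right) \left(- \frac{32476126194}{137}\right) = \frac{32476126194}{137}$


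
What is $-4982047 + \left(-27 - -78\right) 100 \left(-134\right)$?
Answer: $-5665447$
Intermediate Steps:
$-4982047 + \left(-27 - -78\right) 100 \left(-134\right) = -4982047 + \left(-27 + 78\right) 100 \left(-134\right) = -4982047 + 51 \cdot 100 \left(-134\right) = -4982047 + 5100 \left(-134\right) = -4982047 - 683400 = -5665447$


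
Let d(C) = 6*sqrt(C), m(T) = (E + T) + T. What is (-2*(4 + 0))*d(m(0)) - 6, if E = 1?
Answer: -54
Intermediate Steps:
m(T) = 1 + 2*T (m(T) = (1 + T) + T = 1 + 2*T)
(-2*(4 + 0))*d(m(0)) - 6 = (-2*(4 + 0))*(6*sqrt(1 + 2*0)) - 6 = (-2*4)*(6*sqrt(1 + 0)) - 6 = -48*sqrt(1) - 6 = -48 - 6 = -54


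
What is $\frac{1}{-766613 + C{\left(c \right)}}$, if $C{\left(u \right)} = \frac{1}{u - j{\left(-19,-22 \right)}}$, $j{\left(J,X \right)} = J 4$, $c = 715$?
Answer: $- \frac{791}{606390882} \approx -1.3044 \cdot 10^{-6}$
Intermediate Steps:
$j{\left(J,X \right)} = 4 J$
$C{\left(u \right)} = \frac{1}{76 + u}$ ($C{\left(u \right)} = \frac{1}{u - 4 \left(-19\right)} = \frac{1}{u - -76} = \frac{1}{u + 76} = \frac{1}{76 + u}$)
$\frac{1}{-766613 + C{\left(c \right)}} = \frac{1}{-766613 + \frac{1}{76 + 715}} = \frac{1}{-766613 + \frac{1}{791}} = \frac{1}{- \frac{606390882}{791}} = - \frac{791}{606390882}$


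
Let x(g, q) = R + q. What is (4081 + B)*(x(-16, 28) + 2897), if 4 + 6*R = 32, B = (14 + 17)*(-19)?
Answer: 10230396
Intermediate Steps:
B = -589 (B = 31*(-19) = -589)
R = 14/3 (R = -⅔ + (⅙)*32 = -⅔ + 16/3 = 14/3 ≈ 4.6667)
x(g, q) = 14/3 + q
(4081 + B)*(x(-16, 28) + 2897) = (4081 - 589)*((14/3 + 28) + 2897) = 3492*(98/3 + 2897) = 3492*(8789/3) = 10230396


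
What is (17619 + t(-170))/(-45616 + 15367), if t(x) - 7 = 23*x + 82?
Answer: -13798/30249 ≈ -0.45615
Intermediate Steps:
t(x) = 89 + 23*x (t(x) = 7 + (23*x + 82) = 7 + (82 + 23*x) = 89 + 23*x)
(17619 + t(-170))/(-45616 + 15367) = (17619 + (89 + 23*(-170)))/(-45616 + 15367) = (17619 + (89 - 3910))/(-30249) = (17619 - 3821)*(-1/30249) = 13798*(-1/30249) = -13798/30249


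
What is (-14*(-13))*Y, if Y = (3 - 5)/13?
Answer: -28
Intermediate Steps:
Y = -2/13 (Y = -2*1/13 = -2/13 ≈ -0.15385)
(-14*(-13))*Y = -14*(-13)*(-2/13) = 182*(-2/13) = -28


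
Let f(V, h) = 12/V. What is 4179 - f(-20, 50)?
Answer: 20898/5 ≈ 4179.6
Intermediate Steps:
4179 - f(-20, 50) = 4179 - 12/(-20) = 4179 - 12*(-1)/20 = 4179 - 1*(-⅗) = 4179 + ⅗ = 20898/5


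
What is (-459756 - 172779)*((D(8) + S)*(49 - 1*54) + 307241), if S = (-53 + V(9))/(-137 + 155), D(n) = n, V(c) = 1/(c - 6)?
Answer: -1748921744590/9 ≈ -1.9432e+11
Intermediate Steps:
V(c) = 1/(-6 + c)
S = -79/27 (S = (-53 + 1/(-6 + 9))/(-137 + 155) = (-53 + 1/3)/18 = (-53 + ⅓)*(1/18) = -158/3*1/18 = -79/27 ≈ -2.9259)
(-459756 - 172779)*((D(8) + S)*(49 - 1*54) + 307241) = (-459756 - 172779)*((8 - 79/27)*(49 - 1*54) + 307241) = -632535*(137*(49 - 54)/27 + 307241) = -632535*((137/27)*(-5) + 307241) = -632535*(-685/27 + 307241) = -632535*8294822/27 = -1748921744590/9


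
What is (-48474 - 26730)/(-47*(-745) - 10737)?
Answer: -37602/12139 ≈ -3.0976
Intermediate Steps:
(-48474 - 26730)/(-47*(-745) - 10737) = -75204/(35015 - 10737) = -75204/24278 = -75204*1/24278 = -37602/12139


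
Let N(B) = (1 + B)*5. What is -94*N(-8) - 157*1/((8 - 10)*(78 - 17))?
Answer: 401537/122 ≈ 3291.3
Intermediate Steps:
N(B) = 5 + 5*B
-94*N(-8) - 157*1/((8 - 10)*(78 - 17)) = -94*(5 + 5*(-8)) - 157*1/((8 - 10)*(78 - 17)) = -94*(5 - 40) - 157/((-2*61)) = -94*(-35) - 157/(-122) = 3290 - 157*(-1/122) = 3290 + 157/122 = 401537/122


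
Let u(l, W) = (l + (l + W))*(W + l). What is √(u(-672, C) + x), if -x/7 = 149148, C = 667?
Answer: I*√1040651 ≈ 1020.1*I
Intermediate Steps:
x = -1044036 (x = -7*149148 = -1044036)
u(l, W) = (W + l)*(W + 2*l) (u(l, W) = (l + (W + l))*(W + l) = (W + 2*l)*(W + l) = (W + l)*(W + 2*l))
√(u(-672, C) + x) = √((667² + 2*(-672)² + 3*667*(-672)) - 1044036) = √((444889 + 2*451584 - 1344672) - 1044036) = √((444889 + 903168 - 1344672) - 1044036) = √(3385 - 1044036) = √(-1040651) = I*√1040651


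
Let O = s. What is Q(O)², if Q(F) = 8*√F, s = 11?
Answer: 704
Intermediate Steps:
O = 11
Q(O)² = (8*√11)² = 704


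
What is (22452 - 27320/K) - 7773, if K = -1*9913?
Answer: 145540247/9913 ≈ 14682.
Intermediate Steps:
K = -9913
(22452 - 27320/K) - 7773 = (22452 - 27320/(-9913)) - 7773 = (22452 - 27320*(-1/9913)) - 7773 = (22452 + 27320/9913) - 7773 = 222593996/9913 - 7773 = 145540247/9913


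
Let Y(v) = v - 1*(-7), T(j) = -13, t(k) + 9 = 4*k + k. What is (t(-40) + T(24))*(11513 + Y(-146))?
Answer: -2525028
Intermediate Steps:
t(k) = -9 + 5*k (t(k) = -9 + (4*k + k) = -9 + 5*k)
Y(v) = 7 + v (Y(v) = v + 7 = 7 + v)
(t(-40) + T(24))*(11513 + Y(-146)) = ((-9 + 5*(-40)) - 13)*(11513 + (7 - 146)) = ((-9 - 200) - 13)*(11513 - 139) = (-209 - 13)*11374 = -222*11374 = -2525028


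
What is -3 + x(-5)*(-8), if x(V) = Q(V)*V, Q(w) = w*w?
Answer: 997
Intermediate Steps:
Q(w) = w²
x(V) = V³ (x(V) = V²*V = V³)
-3 + x(-5)*(-8) = -3 + (-5)³*(-8) = -3 - 125*(-8) = -3 + 1000 = 997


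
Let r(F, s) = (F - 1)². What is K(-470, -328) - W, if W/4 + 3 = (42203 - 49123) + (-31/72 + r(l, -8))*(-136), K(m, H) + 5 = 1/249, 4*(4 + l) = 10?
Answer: 23047028/747 ≈ 30853.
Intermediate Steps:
l = -3/2 (l = -4 + (¼)*10 = -4 + 5/2 = -3/2 ≈ -1.5000)
r(F, s) = (-1 + F)²
K(m, H) = -1244/249 (K(m, H) = -5 + 1/249 = -1244/249)
W = -277720/9 (W = -12 + 4*((42203 - 49123) + (-31/72 + (-1 - 3/2)²)*(-136)) = -12 + 4*(-6920 + (-31*1/72 + (-5/2)²)*(-136)) = -12 + 4*(-6920 + (-31/72 + 25/4)*(-136)) = -12 + 4*(-6920 + (419/72)*(-136)) = -12 + 4*(-6920 - 7123/9) = -12 + 4*(-69403/9) = -12 - 277612/9 = -277720/9 ≈ -30858.)
K(-470, -328) - W = -1244/249 - 1*(-277720/9) = -1244/249 + 277720/9 = 23047028/747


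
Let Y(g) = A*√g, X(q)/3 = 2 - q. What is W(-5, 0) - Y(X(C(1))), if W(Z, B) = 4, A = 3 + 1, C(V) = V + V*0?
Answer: 4 - 4*√3 ≈ -2.9282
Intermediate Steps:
C(V) = V (C(V) = V + 0 = V)
A = 4
X(q) = 6 - 3*q (X(q) = 3*(2 - q) = 6 - 3*q)
Y(g) = 4*√g
W(-5, 0) - Y(X(C(1))) = 4 - 4*√(6 - 3*1) = 4 - 4*√(6 - 3) = 4 - 4*√3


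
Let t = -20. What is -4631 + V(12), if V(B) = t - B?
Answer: -4663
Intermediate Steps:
V(B) = -20 - B
-4631 + V(12) = -4631 + (-20 - 1*12) = -4631 + (-20 - 12) = -4631 - 32 = -4663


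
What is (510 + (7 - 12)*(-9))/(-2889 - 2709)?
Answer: -185/1866 ≈ -0.099143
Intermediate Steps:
(510 + (7 - 12)*(-9))/(-2889 - 2709) = (510 - 5*(-9))/(-5598) = (510 + 45)*(-1/5598) = 555*(-1/5598) = -185/1866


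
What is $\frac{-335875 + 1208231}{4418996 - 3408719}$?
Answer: $\frac{872356}{1010277} \approx 0.86348$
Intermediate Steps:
$\frac{-335875 + 1208231}{4418996 - 3408719} = \frac{872356}{1010277}$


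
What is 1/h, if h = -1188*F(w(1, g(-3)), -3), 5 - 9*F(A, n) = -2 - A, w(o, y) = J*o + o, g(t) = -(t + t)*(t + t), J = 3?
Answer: -1/1452 ≈ -0.00068871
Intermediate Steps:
g(t) = -4*t² (g(t) = -2*t*2*t = -4*t²)
w(o, y) = 4*o (w(o, y) = 3*o + o = 4*o)
F(A, n) = 7/9 + A/9 (F(A, n) = 5/9 - (-2 - A)/9 = 5/9 + (2/9 + A/9) = 7/9 + A/9)
h = -1452 (h = -1188*(7/9 + (4*1)/9) = -1188*(7/9 + (⅑)*4) = -1188*(7/9 + 4/9) = -1188*11/9 = -1452)
1/h = 1/(-1452) = -1/1452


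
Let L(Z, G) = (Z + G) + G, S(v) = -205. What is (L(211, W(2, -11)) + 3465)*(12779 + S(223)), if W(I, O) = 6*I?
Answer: 46523800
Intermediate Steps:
L(Z, G) = Z + 2*G (L(Z, G) = (G + Z) + G = Z + 2*G)
(L(211, W(2, -11)) + 3465)*(12779 + S(223)) = ((211 + 2*(6*2)) + 3465)*(12779 - 205) = ((211 + 2*12) + 3465)*12574 = ((211 + 24) + 3465)*12574 = (235 + 3465)*12574 = 3700*12574 = 46523800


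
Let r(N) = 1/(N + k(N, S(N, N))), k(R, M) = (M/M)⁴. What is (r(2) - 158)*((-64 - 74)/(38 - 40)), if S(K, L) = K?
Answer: -10879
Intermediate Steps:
k(R, M) = 1 (k(R, M) = 1⁴ = 1)
r(N) = 1/(1 + N) (r(N) = 1/(N + 1) = 1/(1 + N))
(r(2) - 158)*((-64 - 74)/(38 - 40)) = (1/(1 + 2) - 158)*((-64 - 74)/(38 - 40)) = (1/3 - 158)*(-138/(-2)) = (⅓ - 158)*(-138*(-½)) = -473/3*69 = -10879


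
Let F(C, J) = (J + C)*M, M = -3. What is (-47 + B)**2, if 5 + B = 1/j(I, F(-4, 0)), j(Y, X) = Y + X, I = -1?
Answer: 326041/121 ≈ 2694.6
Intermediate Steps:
F(C, J) = -3*C - 3*J (F(C, J) = (J + C)*(-3) = (C + J)*(-3) = -3*C - 3*J)
j(Y, X) = X + Y
B = -54/11 (B = -5 + 1/((-3*(-4) - 3*0) - 1) = -5 + 1/((12 + 0) - 1) = -5 + 1/(12 - 1) = -5 + 1/11 = -54/11 ≈ -4.9091)
(-47 + B)**2 = (-47 - 54/11)**2 = (-571/11)**2 = 326041/121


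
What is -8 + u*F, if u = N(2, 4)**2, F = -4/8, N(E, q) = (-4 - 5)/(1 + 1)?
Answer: -145/8 ≈ -18.125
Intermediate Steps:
N(E, q) = -9/2
F = -1/2 (F = (1/8)*(-4) = -1/2 ≈ -0.50000)
u = 81/4 (u = (-9/2)**2 = 81/4 ≈ 20.250)
-8 + u*F = -8 + (81/4)*(-1/2) = -8 - 81/8 = -145/8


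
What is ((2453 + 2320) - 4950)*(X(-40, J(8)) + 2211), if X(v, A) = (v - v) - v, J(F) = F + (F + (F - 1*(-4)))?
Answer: -398427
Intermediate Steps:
J(F) = 4 + 3*F (J(F) = F + (F + (F + 4)) = F + (F + (4 + F)) = F + (4 + 2*F) = 4 + 3*F)
X(v, A) = -v (X(v, A) = 0 - v = -v)
((2453 + 2320) - 4950)*(X(-40, J(8)) + 2211) = ((2453 + 2320) - 4950)*(-1*(-40) + 2211) = (4773 - 4950)*(40 + 2211) = -177*2251 = -398427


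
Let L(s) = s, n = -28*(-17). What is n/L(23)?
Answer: 476/23 ≈ 20.696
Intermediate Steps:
n = 476
n/L(23) = 476/23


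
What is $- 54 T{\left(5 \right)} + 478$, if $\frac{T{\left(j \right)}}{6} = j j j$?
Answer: $-40022$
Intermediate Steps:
$T{\left(j \right)} = 6 j^{3}$ ($T{\left(j \right)} = 6 j j j = 6 j^{2} j = 6 j^{3}$)
$- 54 T{\left(5 \right)} + 478 = - 54 \cdot 6 \cdot 5^{3} + 478 = - 54 \cdot 6 \cdot 125 + 478 = \left(-54\right) 750 + 478 = -40500 + 478 = -40022$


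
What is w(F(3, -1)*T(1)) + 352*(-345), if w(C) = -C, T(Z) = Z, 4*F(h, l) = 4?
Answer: -121441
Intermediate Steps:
F(h, l) = 1 (F(h, l) = (1/4)*4 = 1)
w(F(3, -1)*T(1)) + 352*(-345) = -1 + 352*(-345) = -1*1 - 121440 = -1 - 121440 = -121441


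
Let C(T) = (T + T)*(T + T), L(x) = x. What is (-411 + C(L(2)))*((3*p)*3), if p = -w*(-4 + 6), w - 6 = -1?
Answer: 35550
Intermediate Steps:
w = 5 (w = 6 - 1 = 5)
C(T) = 4*T² (C(T) = (2*T)*(2*T) = 4*T²)
p = -10 (p = -5*(-4 + 6) = -5*2 = -1*10 = -10)
(-411 + C(L(2)))*((3*p)*3) = (-411 + 4*2²)*((3*(-10))*3) = (-411 + 4*4)*(-30*3) = (-411 + 16)*(-90) = -395*(-90) = 35550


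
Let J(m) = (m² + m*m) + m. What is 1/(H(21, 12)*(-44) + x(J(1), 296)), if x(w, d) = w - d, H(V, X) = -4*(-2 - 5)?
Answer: -1/1525 ≈ -0.00065574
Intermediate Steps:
J(m) = m + 2*m² (J(m) = (m² + m²) + m = 2*m² + m = m + 2*m²)
H(V, X) = 28 (H(V, X) = -4*(-7) = 28)
1/(H(21, 12)*(-44) + x(J(1), 296)) = 1/(28*(-44) + (1*(1 + 2*1) - 1*296)) = 1/(-1232 + (1*(1 + 2) - 296)) = 1/(-1232 + (1*3 - 296)) = 1/(-1232 + (3 - 296)) = 1/(-1232 - 293) = 1/(-1525) = -1/1525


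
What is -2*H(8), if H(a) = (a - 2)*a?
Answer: -96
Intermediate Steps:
H(a) = a*(-2 + a) (H(a) = (-2 + a)*a = a*(-2 + a))
-2*H(8) = -16*(-2 + 8) = -16*6 = -2*48 = -96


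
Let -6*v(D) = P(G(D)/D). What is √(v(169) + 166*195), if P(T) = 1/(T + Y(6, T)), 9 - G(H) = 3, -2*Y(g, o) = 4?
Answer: 61*√8629842/996 ≈ 179.92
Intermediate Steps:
Y(g, o) = -2 (Y(g, o) = -½*4 = -2)
G(H) = 6 (G(H) = 9 - 1*3 = 9 - 3 = 6)
P(T) = 1/(-2 + T) (P(T) = 1/(T - 2) = 1/(-2 + T))
v(D) = -1/(6*(-2 + 6/D))
√(v(169) + 166*195) = √((1/12)*169/(-3 + 169) + 166*195) = √((1/12)*169/166 + 32370) = √((1/12)*169*(1/166) + 32370) = √(169/1992 + 32370) = √(64481209/1992) = 61*√8629842/996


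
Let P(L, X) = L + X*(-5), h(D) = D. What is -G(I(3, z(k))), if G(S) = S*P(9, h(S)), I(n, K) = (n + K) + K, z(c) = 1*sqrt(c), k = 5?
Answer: 118 + 42*sqrt(5) ≈ 211.91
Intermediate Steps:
P(L, X) = L - 5*X
z(c) = sqrt(c)
I(n, K) = n + 2*K (I(n, K) = (K + n) + K = n + 2*K)
G(S) = S*(9 - 5*S)
-G(I(3, z(k))) = -(3 + 2*sqrt(5))*(9 - 5*(3 + 2*sqrt(5))) = -(3 + 2*sqrt(5))*(9 + (-15 - 10*sqrt(5))) = -(3 + 2*sqrt(5))*(-6 - 10*sqrt(5)) = -(-6 - 10*sqrt(5))*(3 + 2*sqrt(5))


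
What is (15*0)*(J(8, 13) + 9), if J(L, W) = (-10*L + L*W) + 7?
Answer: 0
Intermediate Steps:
J(L, W) = 7 - 10*L + L*W
(15*0)*(J(8, 13) + 9) = (15*0)*((7 - 10*8 + 8*13) + 9) = 0*((7 - 80 + 104) + 9) = 0*(31 + 9) = 0*40 = 0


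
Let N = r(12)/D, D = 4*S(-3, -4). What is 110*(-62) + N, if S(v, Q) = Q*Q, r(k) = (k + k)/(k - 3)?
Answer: -163679/24 ≈ -6820.0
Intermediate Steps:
r(k) = 2*k/(-3 + k) (r(k) = (2*k)/(-3 + k) = 2*k/(-3 + k))
S(v, Q) = Q**2
D = 64 (D = 4*(-4)**2 = 4*16 = 64)
N = 1/24 (N = (2*12/(-3 + 12))/64 = (2*12/9)*(1/64) = (2*12*(1/9))*(1/64) = (8/3)*(1/64) = 1/24 ≈ 0.041667)
110*(-62) + N = 110*(-62) + 1/24 = -6820 + 1/24 = -163679/24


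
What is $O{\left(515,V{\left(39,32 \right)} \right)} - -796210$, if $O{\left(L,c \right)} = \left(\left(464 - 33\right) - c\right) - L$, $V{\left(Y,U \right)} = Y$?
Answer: $796087$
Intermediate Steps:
$O{\left(L,c \right)} = 431 - L - c$ ($O{\left(L,c \right)} = \left(\left(464 - 33\right) - c\right) - L = \left(431 - c\right) - L = 431 - L - c$)
$O{\left(515,V{\left(39,32 \right)} \right)} - -796210 = \left(431 - 515 - 39\right) - -796210 = \left(431 - 515 - 39\right) + 796210 = -123 + 796210 = 796087$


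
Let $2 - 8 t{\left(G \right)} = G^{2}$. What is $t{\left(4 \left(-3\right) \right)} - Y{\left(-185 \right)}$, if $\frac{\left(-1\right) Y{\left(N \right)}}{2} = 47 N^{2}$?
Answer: $\frac{12868529}{4} \approx 3.2171 \cdot 10^{6}$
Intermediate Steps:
$t{\left(G \right)} = \frac{1}{4} - \frac{G^{2}}{8}$
$Y{\left(N \right)} = - 94 N^{2}$ ($Y{\left(N \right)} = - 2 \cdot 47 N^{2} = - 94 N^{2}$)
$t{\left(4 \left(-3\right) \right)} - Y{\left(-185 \right)} = \left(\frac{1}{4} - \frac{\left(4 \left(-3\right)\right)^{2}}{8}\right) - - 94 \left(-185\right)^{2} = \left(\frac{1}{4} - \frac{\left(-12\right)^{2}}{8}\right) - \left(-94\right) 34225 = \left(\frac{1}{4} - 18\right) - -3217150 = \left(\frac{1}{4} - 18\right) + 3217150 = - \frac{71}{4} + 3217150 = \frac{12868529}{4}$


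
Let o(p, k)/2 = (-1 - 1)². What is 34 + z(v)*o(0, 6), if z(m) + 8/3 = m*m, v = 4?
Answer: 422/3 ≈ 140.67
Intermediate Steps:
z(m) = -8/3 + m² (z(m) = -8/3 + m*m = -8/3 + m²)
o(p, k) = 8 (o(p, k) = 2*(-1 - 1)² = 2*(-2)² = 2*4 = 8)
34 + z(v)*o(0, 6) = 34 + (-8/3 + 4²)*8 = 34 + (-8/3 + 16)*8 = 34 + (40/3)*8 = 34 + 320/3 = 422/3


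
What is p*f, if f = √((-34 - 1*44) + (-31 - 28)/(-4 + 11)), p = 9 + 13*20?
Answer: 2959*I*√35/7 ≈ 2500.8*I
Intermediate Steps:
p = 269 (p = 9 + 260 = 269)
f = 11*I*√35/7 (f = √((-34 - 44) - 59/7) = √(-78 - 59*⅐) = √(-78 - 59/7) = √(-605/7) = 11*I*√35/7 ≈ 9.2967*I)
p*f = 269*(11*I*√35/7) = 2959*I*√35/7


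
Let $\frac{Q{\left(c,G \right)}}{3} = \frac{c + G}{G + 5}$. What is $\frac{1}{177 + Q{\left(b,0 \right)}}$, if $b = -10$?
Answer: $\frac{1}{171} \approx 0.005848$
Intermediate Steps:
$Q{\left(c,G \right)} = \frac{3 \left(G + c\right)}{5 + G}$ ($Q{\left(c,G \right)} = 3 \frac{c + G}{G + 5} = 3 \frac{G + c}{5 + G} = \frac{3 \left(G + c\right)}{5 + G}$)
$\frac{1}{177 + Q{\left(b,0 \right)}} = \frac{1}{177 + \frac{3 \left(0 - 10\right)}{5 + 0}} = \frac{1}{177 + 3 \cdot \frac{1}{5} \left(-10\right)} = \frac{1}{177 - 6} = \frac{1}{171}$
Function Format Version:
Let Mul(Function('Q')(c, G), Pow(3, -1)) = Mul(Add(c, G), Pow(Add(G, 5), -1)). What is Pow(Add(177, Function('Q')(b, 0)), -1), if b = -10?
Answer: Rational(1, 171) ≈ 0.0058480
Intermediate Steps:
Function('Q')(c, G) = Mul(3, Pow(Add(5, G), -1), Add(G, c)) (Function('Q')(c, G) = Mul(3, Mul(Add(c, G), Pow(Add(G, 5), -1))) = Mul(3, Mul(Add(G, c), Pow(Add(5, G), -1))) = Mul(3, Mul(Pow(Add(5, G), -1), Add(G, c))) = Mul(3, Pow(Add(5, G), -1), Add(G, c)))
Pow(Add(177, Function('Q')(b, 0)), -1) = Pow(Add(177, Mul(3, Pow(Add(5, 0), -1), Add(0, -10))), -1) = Pow(Add(177, Mul(3, Pow(5, -1), -10)), -1) = Pow(Add(177, Mul(3, Rational(1, 5), -10)), -1) = Pow(Add(177, -6), -1) = Pow(171, -1) = Rational(1, 171)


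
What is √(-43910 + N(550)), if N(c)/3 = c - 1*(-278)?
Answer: I*√41426 ≈ 203.53*I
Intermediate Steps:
N(c) = 834 + 3*c (N(c) = 3*(c - 1*(-278)) = 3*(c + 278) = 3*(278 + c) = 834 + 3*c)
√(-43910 + N(550)) = √(-43910 + (834 + 3*550)) = √(-43910 + (834 + 1650)) = √(-43910 + 2484) = √(-41426) = I*√41426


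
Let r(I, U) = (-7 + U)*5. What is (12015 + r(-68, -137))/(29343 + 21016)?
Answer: 11295/50359 ≈ 0.22429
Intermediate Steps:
r(I, U) = -35 + 5*U
(12015 + r(-68, -137))/(29343 + 21016) = (12015 + (-35 + 5*(-137)))/(29343 + 21016) = (12015 + (-35 - 685))/50359 = (12015 - 720)*(1/50359) = 11295*(1/50359) = 11295/50359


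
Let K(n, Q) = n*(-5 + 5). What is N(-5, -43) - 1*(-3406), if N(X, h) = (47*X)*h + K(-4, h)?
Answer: 13511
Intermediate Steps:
K(n, Q) = 0 (K(n, Q) = n*0 = 0)
N(X, h) = 47*X*h (N(X, h) = (47*X)*h + 0 = 47*X*h + 0 = 47*X*h)
N(-5, -43) - 1*(-3406) = 47*(-5)*(-43) - 1*(-3406) = 10105 + 3406 = 13511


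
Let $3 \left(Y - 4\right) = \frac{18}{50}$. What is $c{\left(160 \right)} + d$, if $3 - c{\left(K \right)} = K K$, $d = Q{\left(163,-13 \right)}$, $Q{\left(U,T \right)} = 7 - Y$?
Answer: $- \frac{639853}{25} \approx -25594.0$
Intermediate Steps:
$Y = \frac{103}{25}$ ($Y = 4 + \frac{18 \cdot \frac{1}{50}}{3} = 4 + \frac{1}{3} \cdot \frac{9}{25} = 4 + \frac{3}{25} = \frac{103}{25} \approx 4.12$)
$Q{\left(U,T \right)} = \frac{72}{25}$ ($Q{\left(U,T \right)} = 7 - \frac{103}{25} = \frac{72}{25}$)
$d = \frac{72}{25} \approx 2.88$
$c{\left(K \right)} = 3 - K^{2}$ ($c{\left(K \right)} = 3 - K K = 3 - K^{2}$)
$c{\left(160 \right)} + d = \left(3 - 160^{2}\right) + \frac{72}{25} = \left(3 - 25600\right) + \frac{72}{25} = -25597 + \frac{72}{25} = - \frac{639853}{25}$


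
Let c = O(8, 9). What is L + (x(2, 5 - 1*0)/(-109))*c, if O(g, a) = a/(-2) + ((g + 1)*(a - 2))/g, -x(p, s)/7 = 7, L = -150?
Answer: -129477/872 ≈ -148.48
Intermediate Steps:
x(p, s) = -49 (x(p, s) = -7*7 = -49)
O(g, a) = -a/2 + (1 + g)*(-2 + a)/g (O(g, a) = a*(-½) + ((1 + g)*(-2 + a))/g = -a/2 + (1 + g)*(-2 + a)/g)
c = 27/8 (c = (-2 + 9 + (½)*8*(-4 + 9))/8 = (-2 + 9 + (½)*8*5)/8 = (-2 + 9 + 20)/8 = (⅛)*27 = 27/8 ≈ 3.3750)
L + (x(2, 5 - 1*0)/(-109))*c = -150 - 49/(-109)*(27/8) = -150 - 49*(-1/109)*(27/8) = -150 + (49/109)*(27/8) = -150 + 1323/872 = -129477/872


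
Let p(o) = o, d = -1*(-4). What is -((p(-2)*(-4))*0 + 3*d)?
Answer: -12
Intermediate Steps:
d = 4
-((p(-2)*(-4))*0 + 3*d) = -(-2*(-4)*0 + 3*4) = -(8*0 + 12) = -(0 + 12) = -1*12 = -12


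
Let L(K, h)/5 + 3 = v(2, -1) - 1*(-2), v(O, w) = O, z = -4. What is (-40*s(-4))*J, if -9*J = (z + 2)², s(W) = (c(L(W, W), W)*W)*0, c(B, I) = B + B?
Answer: 0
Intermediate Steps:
L(K, h) = 5 (L(K, h) = -15 + 5*(2 - 1*(-2)) = -15 + 5*(2 + 2) = -15 + 5*4 = -15 + 20 = 5)
c(B, I) = 2*B
s(W) = 0 (s(W) = ((2*5)*W)*0 = (10*W)*0 = 0)
J = -4/9 (J = -(-4 + 2)²/9 = -⅑*(-2)² = -⅑*4 = -4/9 ≈ -0.44444)
(-40*s(-4))*J = -40*0*(-4/9) = 0*(-4/9) = 0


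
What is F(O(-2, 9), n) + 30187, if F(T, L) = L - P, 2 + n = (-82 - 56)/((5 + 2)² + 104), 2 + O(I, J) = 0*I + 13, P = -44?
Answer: 1541633/51 ≈ 30228.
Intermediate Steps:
O(I, J) = 11 (O(I, J) = -2 + (0*I + 13) = -2 + (0 + 13) = -2 + 13 = 11)
n = -148/51 (n = -2 + (-82 - 56)/((5 + 2)² + 104) = -2 - 138/(7² + 104) = -2 - 138/(49 + 104) = -2 - 138/153 = -2 - 138*1/153 = -2 - 46/51 = -148/51 ≈ -2.9020)
F(T, L) = 44 + L (F(T, L) = L - 1*(-44) = L + 44 = 44 + L)
F(O(-2, 9), n) + 30187 = (44 - 148/51) + 30187 = 2096/51 + 30187 = 1541633/51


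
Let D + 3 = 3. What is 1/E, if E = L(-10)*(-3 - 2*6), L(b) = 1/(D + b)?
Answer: 2/3 ≈ 0.66667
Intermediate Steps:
D = 0 (D = -3 + 3 = 0)
L(b) = 1/b (L(b) = 1/(0 + b) = 1/b)
E = 3/2 (E = (-3 - 2*6)/(-10) = -(-3 - 12)/10 = -1/10*(-15) = 3/2 ≈ 1.5000)
1/E = 1/(3/2) = 2/3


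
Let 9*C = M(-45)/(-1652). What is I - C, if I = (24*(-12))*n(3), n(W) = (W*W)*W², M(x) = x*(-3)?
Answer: -38537841/1652 ≈ -23328.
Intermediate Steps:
M(x) = -3*x
n(W) = W⁴ (n(W) = W²*W² = W⁴)
C = -15/1652 (C = (-3*(-45)/(-1652))/9 = (135*(-1/1652))/9 = (⅑)*(-135/1652) = -15/1652 ≈ -0.0090799)
I = -23328 (I = (24*(-12))*3⁴ = -288*81 = -23328)
I - C = -23328 - 1*(-15/1652) = -23328 + 15/1652 = -38537841/1652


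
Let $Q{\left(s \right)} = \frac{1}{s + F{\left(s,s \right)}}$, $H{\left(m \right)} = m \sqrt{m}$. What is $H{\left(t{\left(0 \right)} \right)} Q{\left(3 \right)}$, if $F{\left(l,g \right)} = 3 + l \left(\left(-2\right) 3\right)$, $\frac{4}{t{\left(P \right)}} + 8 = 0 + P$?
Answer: $\frac{i \sqrt{2}}{48} \approx 0.029463 i$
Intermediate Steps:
$t{\left(P \right)} = \frac{4}{-8 + P}$ ($t{\left(P \right)} = \frac{4}{-8 + \left(0 + P\right)} = \frac{4}{-8 + P}$)
$F{\left(l,g \right)} = 3 - 6 l$ ($F{\left(l,g \right)} = 3 + l \left(-6\right) = 3 - 6 l$)
$H{\left(m \right)} = m^{\frac{3}{2}}$
$Q{\left(s \right)} = \frac{1}{3 - 5 s}$ ($Q{\left(s \right)} = \frac{1}{s - \left(-3 + 6 s\right)} = \frac{1}{3 - 5 s}$)
$H{\left(t{\left(0 \right)} \right)} Q{\left(3 \right)} = \left(\frac{4}{-8 + 0}\right)^{\frac{3}{2}} \left(- \frac{1}{-3 + 5 \cdot 3}\right) = \left(\frac{4}{-8}\right)^{\frac{3}{2}} \left(- \frac{1}{-3 + 15}\right) = \left(4 \left(- \frac{1}{8}\right)\right)^{\frac{3}{2}} \left(- \frac{1}{12}\right) = \left(- \frac{1}{2}\right)^{\frac{3}{2}} \left(\left(-1\right) \frac{1}{12}\right) = - \frac{i \sqrt{2}}{4} \left(- \frac{1}{12}\right) = \frac{i \sqrt{2}}{48}$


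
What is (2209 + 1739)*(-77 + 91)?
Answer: 55272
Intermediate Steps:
(2209 + 1739)*(-77 + 91) = 3948*14 = 55272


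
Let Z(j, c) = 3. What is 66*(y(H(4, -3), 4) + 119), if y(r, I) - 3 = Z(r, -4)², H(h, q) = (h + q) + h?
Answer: 8646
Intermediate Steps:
H(h, q) = q + 2*h
y(r, I) = 12 (y(r, I) = 3 + 3² = 3 + 9 = 12)
66*(y(H(4, -3), 4) + 119) = 66*(12 + 119) = 66*131 = 8646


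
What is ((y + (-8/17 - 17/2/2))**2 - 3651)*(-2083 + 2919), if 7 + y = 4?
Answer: -3470779191/1156 ≈ -3.0024e+6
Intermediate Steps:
y = -3 (y = -7 + 4 = -3)
((y + (-8/17 - 17/2/2))**2 - 3651)*(-2083 + 2919) = ((-3 + (-8/17 - 17/2/2))**2 - 3651)*(-2083 + 2919) = ((-3 + (-8*1/17 - 17*1/2*(1/2)))**2 - 3651)*836 = ((-3 + (-8/17 - 17/2*1/2))**2 - 3651)*836 = ((-3 + (-8/17 - 17/4))**2 - 3651)*836 = ((-3 - 321/68)**2 - 3651)*836 = ((-525/68)**2 - 3651)*836 = (275625/4624 - 3651)*836 = -16606599/4624*836 = -3470779191/1156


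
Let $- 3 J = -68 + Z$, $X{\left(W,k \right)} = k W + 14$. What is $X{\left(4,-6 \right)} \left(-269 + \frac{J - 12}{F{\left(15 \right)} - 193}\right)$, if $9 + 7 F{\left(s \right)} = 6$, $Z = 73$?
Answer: $\frac{5461955}{2031} \approx 2689.3$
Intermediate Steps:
$X{\left(W,k \right)} = 14 + W k$ ($X{\left(W,k \right)} = W k + 14 = 14 + W k$)
$F{\left(s \right)} = - \frac{3}{7}$ ($F{\left(s \right)} = - \frac{9}{7} + \frac{1}{7} \cdot 6 = - \frac{9}{7} + \frac{6}{7} = - \frac{3}{7}$)
$J = - \frac{5}{3}$ ($J = - \frac{-68 + 73}{3} = \left(- \frac{1}{3}\right) 5 = - \frac{5}{3} \approx -1.6667$)
$X{\left(4,-6 \right)} \left(-269 + \frac{J - 12}{F{\left(15 \right)} - 193}\right) = \left(14 + 4 \left(-6\right)\right) \left(-269 + \frac{- \frac{5}{3} - 12}{- \frac{3}{7} - 193}\right) = \left(14 - 24\right) \left(-269 - \frac{41}{3 \left(- \frac{1354}{7}\right)}\right) = - 10 \left(-269 - - \frac{287}{4062}\right) = - 10 \left(-269 + \frac{287}{4062}\right) = \left(-10\right) \left(- \frac{1092391}{4062}\right) = \frac{5461955}{2031}$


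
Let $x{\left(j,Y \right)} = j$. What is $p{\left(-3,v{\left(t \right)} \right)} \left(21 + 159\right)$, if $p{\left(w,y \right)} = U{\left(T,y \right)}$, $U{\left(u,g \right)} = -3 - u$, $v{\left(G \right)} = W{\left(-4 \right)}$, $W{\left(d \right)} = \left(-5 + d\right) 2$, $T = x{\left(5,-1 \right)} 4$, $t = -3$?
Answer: $-4140$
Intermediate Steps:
$T = 20$ ($T = 5 \cdot 4 = 20$)
$W{\left(d \right)} = -10 + 2 d$
$v{\left(G \right)} = -18$ ($v{\left(G \right)} = -10 + 2 \left(-4\right) = -10 - 8 = -18$)
$p{\left(w,y \right)} = -23$ ($p{\left(w,y \right)} = -3 - 20 = -23$)
$p{\left(-3,v{\left(t \right)} \right)} \left(21 + 159\right) = - 23 \left(21 + 159\right) = \left(-23\right) 180 = -4140$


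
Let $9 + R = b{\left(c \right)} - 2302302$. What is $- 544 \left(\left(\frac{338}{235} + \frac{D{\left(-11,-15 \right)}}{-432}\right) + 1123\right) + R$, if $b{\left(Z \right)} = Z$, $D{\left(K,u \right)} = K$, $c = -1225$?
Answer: $- \frac{18497224994}{6345} \approx -2.9152 \cdot 10^{6}$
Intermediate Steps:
$R = -2303536$ ($R = -9 - 2303527 = -2303536$)
$- 544 \left(\left(\frac{338}{235} + \frac{D{\left(-11,-15 \right)}}{-432}\right) + 1123\right) + R = - 544 \left(\left(\frac{338}{235} - \frac{11}{-432}\right) + 1123\right) - 2303536 = - 544 \left(\left(338 \cdot \frac{1}{235} - - \frac{11}{432}\right) + 1123\right) - 2303536 = - 544 \left(\left(\frac{338}{235} + \frac{11}{432}\right) + 1123\right) - 2303536 = - 544 \left(\frac{148601}{101520} + 1123\right) - 2303536 = \left(-544\right) \frac{114155561}{101520} - 2303536 = - \frac{3881289074}{6345} - 2303536 = - \frac{18497224994}{6345}$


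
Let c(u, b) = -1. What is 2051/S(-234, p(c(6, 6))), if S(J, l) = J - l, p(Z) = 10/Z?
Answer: -293/32 ≈ -9.1563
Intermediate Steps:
2051/S(-234, p(c(6, 6))) = 2051/(-234 - 10/(-1)) = 2051/(-234 - 10*(-1)) = 2051/(-234 - 1*(-10)) = 2051/(-234 + 10) = 2051/(-224) = 2051*(-1/224) = -293/32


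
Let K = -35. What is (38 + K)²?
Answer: 9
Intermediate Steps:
(38 + K)² = (38 - 35)² = 3² = 9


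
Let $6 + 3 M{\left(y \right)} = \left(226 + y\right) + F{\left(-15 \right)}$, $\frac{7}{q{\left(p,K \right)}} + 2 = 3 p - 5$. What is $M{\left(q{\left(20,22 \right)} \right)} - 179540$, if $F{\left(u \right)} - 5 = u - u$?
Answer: $- \frac{28534928}{159} \approx -1.7947 \cdot 10^{5}$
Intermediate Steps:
$q{\left(p,K \right)} = \frac{7}{-7 + 3 p}$ ($q{\left(p,K \right)} = \frac{7}{-2 + \left(3 p - 5\right)} = \frac{7}{-2 + \left(-5 + 3 p\right)} = \frac{7}{-7 + 3 p}$)
$F{\left(u \right)} = 5$ ($F{\left(u \right)} = 5 + \left(u - u\right) = 5 + 0 = 5$)
$M{\left(y \right)} = 75 + \frac{y}{3}$ ($M{\left(y \right)} = -2 + \frac{\left(226 + y\right) + 5}{3} = -2 + \frac{231 + y}{3} = -2 + \left(77 + \frac{y}{3}\right) = 75 + \frac{y}{3}$)
$M{\left(q{\left(20,22 \right)} \right)} - 179540 = \left(75 + \frac{7 \frac{1}{-7 + 3 \cdot 20}}{3}\right) - 179540 = \left(75 + \frac{7 \frac{1}{-7 + 60}}{3}\right) - 179540 = \left(75 + \frac{7 \cdot \frac{1}{53}}{3}\right) - 179540 = \left(75 + \frac{1}{3} \cdot \frac{7}{53}\right) - 179540 = \left(75 + \frac{7}{159}\right) - 179540 = \frac{11932}{159} - 179540 = - \frac{28534928}{159}$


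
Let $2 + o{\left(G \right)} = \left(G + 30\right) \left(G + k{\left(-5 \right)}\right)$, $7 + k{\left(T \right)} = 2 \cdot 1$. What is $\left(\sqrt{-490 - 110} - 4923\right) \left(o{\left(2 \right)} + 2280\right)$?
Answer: $-10741986 + 21820 i \sqrt{6} \approx -1.0742 \cdot 10^{7} + 53448.0 i$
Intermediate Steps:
$k{\left(T \right)} = -5$ ($k{\left(T \right)} = -7 + 2 \cdot 1 = -7 + 2 = -5$)
$o{\left(G \right)} = -2 + \left(-5 + G\right) \left(30 + G\right)$ ($o{\left(G \right)} = -2 + \left(G + 30\right) \left(G - 5\right) = -2 + \left(30 + G\right) \left(-5 + G\right) = -2 + \left(-5 + G\right) \left(30 + G\right)$)
$\left(\sqrt{-490 - 110} - 4923\right) \left(o{\left(2 \right)} + 2280\right) = \left(\sqrt{-490 - 110} - 4923\right) \left(\left(-152 + 2^{2} + 25 \cdot 2\right) + 2280\right) = \left(\sqrt{-490 - 110} - 4923\right) \left(\left(-152 + 4 + 50\right) + 2280\right) = \left(\sqrt{-600} - 4923\right) \left(-98 + 2280\right) = \left(10 i \sqrt{6} - 4923\right) 2182 = \left(-4923 + 10 i \sqrt{6}\right) 2182 = -10741986 + 21820 i \sqrt{6}$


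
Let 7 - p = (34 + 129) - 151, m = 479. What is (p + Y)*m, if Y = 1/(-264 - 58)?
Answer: -771669/322 ≈ -2396.5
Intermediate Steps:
p = -5 (p = 7 - ((34 + 129) - 151) = 7 - (163 - 151) = 7 - 1*12 = 7 - 12 = -5)
Y = -1/322 (Y = 1/(-322) = -1/322 ≈ -0.0031056)
(p + Y)*m = (-5 - 1/322)*479 = -1611/322*479 = -771669/322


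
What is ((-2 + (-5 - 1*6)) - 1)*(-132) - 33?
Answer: 1815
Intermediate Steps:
((-2 + (-5 - 1*6)) - 1)*(-132) - 33 = ((-2 + (-5 - 6)) - 1)*(-132) - 33 = ((-2 - 11) - 1)*(-132) - 33 = (-13 - 1)*(-132) - 33 = -14*(-132) - 33 = 1848 - 33 = 1815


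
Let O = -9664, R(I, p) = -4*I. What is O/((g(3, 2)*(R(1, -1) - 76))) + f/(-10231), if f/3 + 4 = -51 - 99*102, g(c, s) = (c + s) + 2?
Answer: 557353/27545 ≈ 20.234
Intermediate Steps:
g(c, s) = 2 + c + s
f = -30459 (f = -12 + 3*(-51 - 99*102) = -12 + 3*(-51 - 10098) = -12 + 3*(-10149) = -12 - 30447 = -30459)
O/((g(3, 2)*(R(1, -1) - 76))) + f/(-10231) = -9664*1/((-4*1 - 76)*(2 + 3 + 2)) - 30459/(-10231) = -9664*1/(7*(-4 - 76)) - 30459*(-1/10231) = -9664/(7*(-80)) + 2343/787 = -9664/(-560) + 2343/787 = -9664*(-1/560) + 2343/787 = 604/35 + 2343/787 = 557353/27545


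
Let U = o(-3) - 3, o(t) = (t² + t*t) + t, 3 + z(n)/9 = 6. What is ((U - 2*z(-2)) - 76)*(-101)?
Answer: 11918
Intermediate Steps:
z(n) = 27 (z(n) = -27 + 9*6 = -27 + 54 = 27)
o(t) = t + 2*t² (o(t) = (t² + t²) + t = 2*t² + t = t + 2*t²)
U = 12 (U = -3*(1 + 2*(-3)) - 3 = -3*(1 - 6) - 3 = -3*(-5) - 3 = 15 - 3 = 12)
((U - 2*z(-2)) - 76)*(-101) = ((12 - 2*27) - 76)*(-101) = ((12 - 54) - 76)*(-101) = (-42 - 76)*(-101) = -118*(-101) = 11918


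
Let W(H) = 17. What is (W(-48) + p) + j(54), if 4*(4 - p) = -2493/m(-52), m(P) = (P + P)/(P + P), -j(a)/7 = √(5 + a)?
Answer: 2577/4 - 7*√59 ≈ 590.48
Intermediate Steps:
j(a) = -7*√(5 + a)
m(P) = 1 (m(P) = (2*P)/((2*P)) = (2*P)*(1/(2*P)) = 1)
p = 2509/4 (p = 4 - (-2493)/(4*1) = 4 - (-2493)/4 = 4 - ¼*(-2493) = 4 + 2493/4 = 2509/4 ≈ 627.25)
(W(-48) + p) + j(54) = (17 + 2509/4) - 7*√(5 + 54) = 2577/4 - 7*√59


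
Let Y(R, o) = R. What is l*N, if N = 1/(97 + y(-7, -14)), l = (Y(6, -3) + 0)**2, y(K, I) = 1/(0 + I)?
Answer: 504/1357 ≈ 0.37141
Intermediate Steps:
y(K, I) = 1/I
l = 36 (l = (6 + 0)**2 = 6**2 = 36)
N = 14/1357 (N = 1/(97 + 1/(-14)) = 1/(97 - 1/14) = 1/(1357/14) = 14/1357 ≈ 0.010317)
l*N = 36*(14/1357) = 504/1357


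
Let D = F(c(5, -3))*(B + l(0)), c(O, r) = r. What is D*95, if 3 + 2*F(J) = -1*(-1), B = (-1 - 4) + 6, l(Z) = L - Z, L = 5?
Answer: -570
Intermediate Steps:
l(Z) = 5 - Z
B = 1 (B = -5 + 6 = 1)
F(J) = -1 (F(J) = -3/2 + (-1*(-1))/2 = -3/2 + (½)*1 = -3/2 + ½ = -1)
D = -6 (D = -(1 + (5 - 1*0)) = -(1 + (5 + 0)) = -(1 + 5) = -1*6 = -6)
D*95 = -6*95 = -570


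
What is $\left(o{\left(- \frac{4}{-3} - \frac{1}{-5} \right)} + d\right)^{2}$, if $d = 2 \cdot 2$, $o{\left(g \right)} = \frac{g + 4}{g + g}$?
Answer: $\frac{71289}{2116} \approx 33.69$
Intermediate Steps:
$o{\left(g \right)} = \frac{4 + g}{2 g}$
$d = 4$
$\left(o{\left(- \frac{4}{-3} - \frac{1}{-5} \right)} + d\right)^{2} = \left(\frac{4 - \left(- \frac{1}{5} - \frac{4}{3}\right)}{2 \left(- \frac{4}{-3} - \frac{1}{-5}\right)} + 4\right)^{2} = \left(\frac{4 - - \frac{23}{15}}{2 \left(\left(-4\right) \left(- \frac{1}{3}\right) - - \frac{1}{5}\right)} + 4\right)^{2} = \left(\frac{4 + \left(\frac{4}{3} + \frac{1}{5}\right)}{2 \left(\frac{4}{3} + \frac{1}{5}\right)} + 4\right)^{2} = \left(\frac{4 + \frac{23}{15}}{2 \cdot \frac{23}{15}} + 4\right)^{2} = \left(\frac{1}{2} \cdot \frac{15}{23} \cdot \frac{83}{15} + 4\right)^{2} = \left(\frac{83}{46} + 4\right)^{2} = \left(\frac{267}{46}\right)^{2} = \frac{71289}{2116}$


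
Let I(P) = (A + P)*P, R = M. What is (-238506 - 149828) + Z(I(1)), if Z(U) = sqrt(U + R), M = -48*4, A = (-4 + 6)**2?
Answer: -388334 + I*sqrt(187) ≈ -3.8833e+5 + 13.675*I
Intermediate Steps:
A = 4 (A = 2**2 = 4)
M = -192
R = -192
I(P) = P*(4 + P) (I(P) = (4 + P)*P = P*(4 + P))
Z(U) = sqrt(-192 + U) (Z(U) = sqrt(U - 192) = sqrt(-192 + U))
(-238506 - 149828) + Z(I(1)) = (-238506 - 149828) + sqrt(-192 + 1*(4 + 1)) = -388334 + sqrt(-192 + 1*5) = -388334 + sqrt(-192 + 5) = -388334 + sqrt(-187) = -388334 + I*sqrt(187)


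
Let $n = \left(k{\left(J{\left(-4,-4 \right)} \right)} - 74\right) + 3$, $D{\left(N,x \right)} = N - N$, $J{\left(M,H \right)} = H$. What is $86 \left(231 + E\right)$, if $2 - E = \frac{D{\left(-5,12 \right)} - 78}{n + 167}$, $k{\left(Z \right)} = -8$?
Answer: $\frac{442513}{22} \approx 20114.0$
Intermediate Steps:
$D{\left(N,x \right)} = 0$
$n = -79$ ($n = \left(-8 - 74\right) + 3 = -82 + 3 = -79$)
$E = \frac{127}{44}$ ($E = 2 - \frac{0 - 78}{-79 + 167} = 2 - - \frac{78}{88} = 2 - \left(-78\right) \frac{1}{88} = 2 - - \frac{39}{44} = 2 + \frac{39}{44} = \frac{127}{44} \approx 2.8864$)
$86 \left(231 + E\right) = 86 \left(231 + \frac{127}{44}\right) = 86 \cdot \frac{10291}{44} = \frac{442513}{22}$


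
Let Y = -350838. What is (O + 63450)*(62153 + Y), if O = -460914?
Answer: 114741894840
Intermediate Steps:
(O + 63450)*(62153 + Y) = (-460914 + 63450)*(62153 - 350838) = -397464*(-288685) = 114741894840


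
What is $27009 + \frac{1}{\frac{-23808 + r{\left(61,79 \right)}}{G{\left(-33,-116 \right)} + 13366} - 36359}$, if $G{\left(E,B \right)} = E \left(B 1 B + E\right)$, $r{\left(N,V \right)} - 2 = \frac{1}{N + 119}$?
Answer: $\frac{75936307264251489}{2811518654581} \approx 27009.0$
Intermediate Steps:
$r{\left(N,V \right)} = 2 + \frac{1}{119 + N}$ ($r{\left(N,V \right)} = 2 + \frac{1}{N + 119} = 2 + \frac{1}{119 + N}$)
$G{\left(E,B \right)} = E \left(E + B^{2}\right)$ ($G{\left(E,B \right)} = E \left(B B + E\right) = E \left(B^{2} + E\right) = E \left(E + B^{2}\right)$)
$27009 + \frac{1}{\frac{-23808 + r{\left(61,79 \right)}}{G{\left(-33,-116 \right)} + 13366} - 36359} = 27009 + \frac{1}{\frac{-23808 + \frac{239 + 2 \cdot 61}{119 + 61}}{- 33 \left(-33 + \left(-116\right)^{2}\right) + 13366} - 36359} = 27009 + \frac{1}{\frac{-23808 + \frac{239 + 122}{180}}{- 33 \left(-33 + 13456\right) + 13366} - 36359} = 27009 + \frac{1}{\frac{-23808 + \frac{1}{180} \cdot 361}{\left(-33\right) 13423 + 13366} - 36359} = 27009 + \frac{1}{\frac{-23808 + \frac{361}{180}}{-442959 + 13366} - 36359} = 27009 + \frac{1}{- \frac{4285079}{180 \left(-429593\right)} - 36359} = 27009 + \frac{1}{\left(- \frac{4285079}{180}\right) \left(- \frac{1}{429593}\right) - 36359} = 27009 + \frac{1}{\frac{4285079}{77326740} - 36359} = 27009 + \frac{1}{- \frac{2811518654581}{77326740}} = 27009 - \frac{77326740}{2811518654581} = \frac{75936307264251489}{2811518654581}$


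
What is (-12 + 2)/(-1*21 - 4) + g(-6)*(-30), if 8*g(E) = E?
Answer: 229/10 ≈ 22.900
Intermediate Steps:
g(E) = E/8
(-12 + 2)/(-1*21 - 4) + g(-6)*(-30) = (-12 + 2)/(-1*21 - 4) + ((⅛)*(-6))*(-30) = -10/(-21 - 4) - ¾*(-30) = -10/(-25) + 45/2 = -10*(-1/25) + 45/2 = ⅖ + 45/2 = 229/10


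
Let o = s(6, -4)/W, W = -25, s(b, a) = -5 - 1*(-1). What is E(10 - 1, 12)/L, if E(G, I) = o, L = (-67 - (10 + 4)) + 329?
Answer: 1/1550 ≈ 0.00064516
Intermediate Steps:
s(b, a) = -4 (s(b, a) = -5 + 1 = -4)
o = 4/25 (o = -4/(-25) = -4*(-1/25) = 4/25 ≈ 0.16000)
L = 248 (L = (-67 - 1*14) + 329 = (-67 - 14) + 329 = -81 + 329 = 248)
E(G, I) = 4/25
E(10 - 1, 12)/L = (4/25)/248 = (4/25)*(1/248) = 1/1550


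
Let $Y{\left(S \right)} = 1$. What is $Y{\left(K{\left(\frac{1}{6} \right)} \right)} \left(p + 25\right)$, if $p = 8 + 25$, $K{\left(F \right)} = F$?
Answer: $58$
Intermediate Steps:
$p = 33$
$Y{\left(K{\left(\frac{1}{6} \right)} \right)} \left(p + 25\right) = 1 \left(33 + 25\right) = 1 \cdot 58 = 58$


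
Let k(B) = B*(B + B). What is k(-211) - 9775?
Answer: 79267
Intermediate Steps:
k(B) = 2*B**2 (k(B) = B*(2*B) = 2*B**2)
k(-211) - 9775 = 2*(-211)**2 - 9775 = 2*44521 - 9775 = 89042 - 9775 = 79267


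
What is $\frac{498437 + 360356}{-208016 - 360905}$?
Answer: $- \frac{858793}{568921} \approx -1.5095$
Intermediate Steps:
$\frac{498437 + 360356}{-208016 - 360905} = \frac{858793}{-568921} = 858793 \left(- \frac{1}{568921}\right) = - \frac{858793}{568921}$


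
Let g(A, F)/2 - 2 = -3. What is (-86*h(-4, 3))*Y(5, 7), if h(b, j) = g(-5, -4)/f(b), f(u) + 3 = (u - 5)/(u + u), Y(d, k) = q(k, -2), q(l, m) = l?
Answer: -9632/15 ≈ -642.13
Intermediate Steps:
Y(d, k) = k
g(A, F) = -2 (g(A, F) = 4 + 2*(-3) = 4 - 6 = -2)
f(u) = -3 + (-5 + u)/(2*u) (f(u) = -3 + (u - 5)/(u + u) = -3 + (-5 + u)/((2*u)) = -3 + (-5 + u)*(1/(2*u)) = -3 + (-5 + u)/(2*u))
h(b, j) = -4*b/(5*(-1 - b)) (h(b, j) = -2*2*b/(5*(-1 - b)) = -4*b/(5*(-1 - b)))
(-86*h(-4, 3))*Y(5, 7) = -344*(-4)/(5*(1 - 4))*7 = -344*(-4)/(5*(-3))*7 = -344*(-4)*(-1)/(5*3)*7 = -86*16/15*7 = -1376/15*7 = -9632/15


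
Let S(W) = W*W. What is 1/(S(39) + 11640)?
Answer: 1/13161 ≈ 7.5982e-5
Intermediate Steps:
S(W) = W²
1/(S(39) + 11640) = 1/(39² + 11640) = 1/(1521 + 11640) = 1/13161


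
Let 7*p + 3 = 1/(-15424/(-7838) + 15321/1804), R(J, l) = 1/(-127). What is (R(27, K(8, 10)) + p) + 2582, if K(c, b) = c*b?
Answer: 169729388293722/65746392383 ≈ 2581.6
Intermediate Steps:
K(c, b) = b*c
R(J, l) = -1/127
p = -214796465/517688129 (p = -3/7 + 1/(7*(-15424/(-7838) + 15321/1804)) = -3/7 + 1/(7*(-15424*(-1/7838) + 15321*(1/1804))) = -3/7 + 1/(7*(7712/3919 + 15321/1804)) = -3/7 + 1/(7*(73955447/7069876)) = -3/7 + (1/7)*(7069876/73955447) = -3/7 + 7069876/517688129 = -214796465/517688129 ≈ -0.41491)
(R(27, K(8, 10)) + p) + 2582 = (-1/127 - 214796465/517688129) + 2582 = -27796839184/65746392383 + 2582 = 169729388293722/65746392383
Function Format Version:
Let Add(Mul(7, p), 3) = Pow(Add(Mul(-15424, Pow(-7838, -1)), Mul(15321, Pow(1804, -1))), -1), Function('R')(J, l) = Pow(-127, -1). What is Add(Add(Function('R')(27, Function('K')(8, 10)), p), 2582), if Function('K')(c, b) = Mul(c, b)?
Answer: Rational(169729388293722, 65746392383) ≈ 2581.6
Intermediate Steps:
Function('K')(c, b) = Mul(b, c)
Function('R')(J, l) = Rational(-1, 127)
p = Rational(-214796465, 517688129) (p = Add(Rational(-3, 7), Mul(Rational(1, 7), Pow(Add(Mul(-15424, Pow(-7838, -1)), Mul(15321, Pow(1804, -1))), -1))) = Add(Rational(-3, 7), Mul(Rational(1, 7), Pow(Add(Mul(-15424, Rational(-1, 7838)), Mul(15321, Rational(1, 1804))), -1))) = Add(Rational(-3, 7), Mul(Rational(1, 7), Pow(Add(Rational(7712, 3919), Rational(15321, 1804)), -1))) = Add(Rational(-3, 7), Mul(Rational(1, 7), Pow(Rational(73955447, 7069876), -1))) = Add(Rational(-3, 7), Mul(Rational(1, 7), Rational(7069876, 73955447))) = Add(Rational(-3, 7), Rational(7069876, 517688129)) = Rational(-214796465, 517688129) ≈ -0.41491)
Add(Add(Function('R')(27, Function('K')(8, 10)), p), 2582) = Add(Add(Rational(-1, 127), Rational(-214796465, 517688129)), 2582) = Add(Rational(-27796839184, 65746392383), 2582) = Rational(169729388293722, 65746392383)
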